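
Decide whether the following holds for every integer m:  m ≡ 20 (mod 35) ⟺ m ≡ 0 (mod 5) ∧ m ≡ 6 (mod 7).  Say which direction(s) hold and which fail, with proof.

Both directions hold.

(⇒) Suppose m ≡ 20 (mod 35); write m = 35j + 20. Since 5 ∣ 35, reducing mod 5 gives m ≡ 20 ≡ 0 (mod 5); since 7 ∣ 35, reducing mod 7 gives m ≡ 20 ≡ 6 (mod 7).

(⇐) Conversely, if m ≡ 0 (mod 5) and m ≡ 6 (mod 7), then by the Chinese remainder theorem m ≡ 20 (mod 35). This is exactly m ≡ 20 (mod 35).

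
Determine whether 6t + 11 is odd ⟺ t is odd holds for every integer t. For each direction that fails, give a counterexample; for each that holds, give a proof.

Only the converse holds.

[⇐] Suppose t is odd. Since 6 is even, 6t is even for every t, so 6t + 11 has the same parity as 11, which is odd. Hence 6t + 11 is odd.

[⇒] This fails: take t = 6. Then 6t + 11 = 47, which is odd, yet t = 6 is even, not odd.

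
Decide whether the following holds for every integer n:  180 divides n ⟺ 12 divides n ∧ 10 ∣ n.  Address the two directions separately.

(⇐) This fails: take n = 60. Both 12 ∣ 60 and 10 ∣ 60, yet 60 is not a multiple of 180 (since 60 = 0·180 + 60), so 180 ∤ 60.

(⇒) If 180 ∣ n, write n = 180q. Since 180 = 15·12, n = 12·(15q), so 12 ∣ n; and since 180 = 18·10, n = 10·(18q), so 10 ∣ n.

(⇒) holds; (⇐) fails.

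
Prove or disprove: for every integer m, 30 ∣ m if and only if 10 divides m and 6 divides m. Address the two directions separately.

(→) If 30 ∣ m, write m = 30q. Since 30 = 3·10, m = 10·(3q), so 10 ∣ m; and since 30 = 5·6, m = 6·(5q), so 6 ∣ m.

(←) Suppose 10 ∣ m and 6 ∣ m. Any common multiple of 10 and 6 is a multiple of their lcm; here lcm(10, 6) = 10·6/gcd(10, 6) = 60/2 = 30, so 30 ∣ m.

Equivalent; both directions hold.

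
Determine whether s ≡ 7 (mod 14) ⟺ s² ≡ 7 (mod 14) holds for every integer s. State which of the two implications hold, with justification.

Equivalent; both directions hold.

(→) Suppose s ≡ 7 (mod 14). Write s = 14j + 7. Then (14j + 7)² = 196j² + 196j + 49 = 14(14j² + 14j + 3) + 7, so s² ≡ 7 (mod 14).

(←) Conversely, suppose s² ≡ 7 (mod 14). The only residue r in {0, …, 13} with r² ≡ 7 (mod 14) is r = 7, so s ≡ 7 (mod 14).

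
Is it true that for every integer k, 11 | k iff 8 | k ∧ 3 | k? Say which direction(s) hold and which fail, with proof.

Neither direction holds.

(⟹) This fails: take k = 11. Certainly 11 ∣ 11, but 8 ∤ 11.

(⟸) This fails: take k = 24. Both 8 ∣ 24 and 3 ∣ 24, yet 24 is not a multiple of 11 (since 24 = 2·11 + 2), so 11 ∤ 24.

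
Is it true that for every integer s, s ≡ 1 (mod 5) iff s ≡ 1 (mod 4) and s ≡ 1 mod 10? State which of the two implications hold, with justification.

Only the converse holds.

[⇒] This fails: s = 16 gives 16 ≡ 1 (mod 5) but 16 ≡ 0 (mod 4), so the conjunction on the right does not hold.

[⇐] Conversely, if s ≡ 1 (mod 4) and s ≡ 1 (mod 10), then by the Chinese remainder theorem s ≡ 1 (mod 20). Since 1 ≡ 1 (mod 5) and 5 ∣ 20, we get s ≡ 1 (mod 5).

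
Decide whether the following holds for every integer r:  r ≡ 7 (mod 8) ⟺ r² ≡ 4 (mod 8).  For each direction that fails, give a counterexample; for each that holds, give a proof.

Both directions fail.

(⇒) This fails: take r = 7. Then 7 ≡ 7 (mod 8), but 7² = 49 ≡ 1 (mod 8), not 4.

(⇐) This fails: take r = 2. Then 2² = 4 ≡ 4 (mod 8), yet 2 ≡ 2 (mod 8), not 7.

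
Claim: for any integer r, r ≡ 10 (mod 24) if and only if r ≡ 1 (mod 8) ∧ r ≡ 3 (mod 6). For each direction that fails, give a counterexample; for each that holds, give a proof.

(→) This fails: r = 10 gives 10 ≡ 10 (mod 24) but 10 ≡ 2 (mod 8), so the conjunction on the right does not hold.

(←) This fails: r = 9 satisfies both congruences on the right (9 ≡ 1 mod 8 and 9 ≡ 3 mod 6) yet 9 ≡ 9 (mod 24), not 10.

Neither direction holds.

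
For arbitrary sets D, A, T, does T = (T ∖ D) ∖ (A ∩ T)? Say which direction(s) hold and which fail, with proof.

Only the reverse inclusion holds.

(⊆) This inclusion fails. Take D = {1}, A = ∅, T = {1}; then 1 ∈ T but 1 ∉ (T ∖ D) ∖ (A ∩ T).

(⊇) Let x ∈ (T ∖ D) ∖ (A ∩ T). Then x ∈ T and x ∉ D, A, from which x ∈ T.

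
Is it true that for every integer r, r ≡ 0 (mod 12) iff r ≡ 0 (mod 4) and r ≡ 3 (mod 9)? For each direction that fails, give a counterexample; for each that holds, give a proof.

Converse. If r ≡ 0 (mod 4) and r ≡ 3 (mod 9), then by the Chinese remainder theorem r ≡ 12 (mod 36). Since 12 ≡ 0 (mod 12) and 12 ∣ 36, we get r ≡ 0 (mod 12).

Forward direction. This fails: r = 0 gives 0 ≡ 0 (mod 12) but 0 ≡ 0 (mod 9), so the conjunction on the right does not hold.

The forward direction fails; the converse holds.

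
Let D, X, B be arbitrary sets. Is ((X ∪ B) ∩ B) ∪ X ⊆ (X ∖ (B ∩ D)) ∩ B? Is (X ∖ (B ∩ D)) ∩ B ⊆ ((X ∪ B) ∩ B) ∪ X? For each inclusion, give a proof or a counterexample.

(⟹) This inclusion fails. Take D = ∅, X = {1}, B = ∅; then 1 ∈ ((X ∪ B) ∩ B) ∪ X but 1 ∉ (X ∖ (B ∩ D)) ∩ B.

(⟸) Let x ∈ (X ∖ (B ∩ D)) ∩ B. Then x ∈ X ∩ B and x ∉ D, from which x ∈ ((X ∪ B) ∩ B) ∪ X.

Only the reverse inclusion holds.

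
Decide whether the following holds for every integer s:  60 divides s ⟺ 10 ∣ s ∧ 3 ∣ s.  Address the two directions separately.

Forward direction. If 60 ∣ s, write s = 60q. Since 60 = 6·10, s = 10·(6q), so 10 ∣ s; and since 60 = 20·3, s = 3·(20q), so 3 ∣ s.

Converse. This fails: take s = 30. Both 10 ∣ 30 and 3 ∣ 30, yet 30 is not a multiple of 60 (since 30 = 0·60 + 30), so 60 ∤ 30.

(⇒) holds; (⇐) fails.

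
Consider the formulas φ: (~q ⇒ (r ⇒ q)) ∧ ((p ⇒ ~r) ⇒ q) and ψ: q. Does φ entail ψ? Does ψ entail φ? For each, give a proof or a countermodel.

Both directions hold.

Converse. Assume the antecedent. If r is true, the antecedent forces (r = T, q = T, p = F) or (r = T, q = T, p = T), and the consequent holds there. If r is false, the antecedent forces (r = F, q = T, p = F) or (r = F, q = T, p = T), and the consequent holds there. Either way the consequent holds.

Forward direction. Assume the antecedent. If r is true, the antecedent forces (r = T, q = T, p = F) or (r = T, q = T, p = T), and q holds there. If r is false, the antecedent forces (r = F, q = T, p = F) or (r = F, q = T, p = T), and q holds there. Either way q holds.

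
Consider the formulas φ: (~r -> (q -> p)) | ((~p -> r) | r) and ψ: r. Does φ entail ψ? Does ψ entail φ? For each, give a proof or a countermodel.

Not equivalent: only (⇐) holds.

(⇐) Assume the antecedent. If p is true, the consequent reduces to true regardless of the other variables. If p is false, the antecedent forces (p = F, q = F, r = T) or (p = F, q = T, r = T), and the consequent holds there. Either way the consequent holds.

(⇒) This fails. Under p = F, q = F, r = F, the left side is true but the right side is false.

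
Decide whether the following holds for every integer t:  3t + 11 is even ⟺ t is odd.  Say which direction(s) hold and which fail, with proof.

Both implications hold.

[⇒] Suppose 3t + 11 is even. Since 3 is odd, 3t and t have the same parity, so 3t + 11 ≡ t + 11 (mod 2). As 11 is odd, 3t + 11 is even exactly when t is odd. Thus t is odd.

[⇐] Conversely, suppose t is odd; write t = 2j + 1. Then 3t + 11 = 3·(2j + 1) + 11 = 2·3j + 14, which is even.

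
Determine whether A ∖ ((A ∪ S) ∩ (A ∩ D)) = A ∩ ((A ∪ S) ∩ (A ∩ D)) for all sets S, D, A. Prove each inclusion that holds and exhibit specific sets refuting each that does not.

Neither inclusion holds.

(⊆) This inclusion fails. Take S = ∅, D = ∅, A = {1}; then 1 ∈ A ∖ ((A ∪ S) ∩ (A ∩ D)) but 1 ∉ A ∩ ((A ∪ S) ∩ (A ∩ D)).

(⊇) This inclusion fails. Take S = ∅, D = {1}, A = {1}; then 1 ∈ A ∩ ((A ∪ S) ∩ (A ∩ D)) but 1 ∉ A ∖ ((A ∪ S) ∩ (A ∩ D)).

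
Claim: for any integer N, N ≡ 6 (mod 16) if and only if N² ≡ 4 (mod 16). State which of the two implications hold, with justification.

(⟹) Suppose N ≡ 6 (mod 16). Write N = 16j + 6. Then (16j + 6)² = 256j² + 192j + 36 = 16(16j² + 12j + 2) + 4, so N² ≡ 4 (mod 16).

(⟸) This fails: take N = 2. Then 2² = 4 ≡ 4 (mod 16), yet 2 ≡ 2 (mod 16), not 6.

Only the forward direction holds.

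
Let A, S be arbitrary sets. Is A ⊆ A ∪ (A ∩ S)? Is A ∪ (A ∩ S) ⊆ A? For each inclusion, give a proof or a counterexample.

(⊆) Let x ∈ A. Then either x ∈ A and x ∉ S; or x ∈ A ∩ S. In each case x ∈ A ∪ (A ∩ S), so A ⊆ A ∪ (A ∩ S).

(⊇) Let x ∈ A ∪ (A ∩ S). Then either x ∈ A and x ∉ S; or x ∈ A ∩ S. In each case x ∈ A, so A ∪ (A ∩ S) ⊆ A.

The two sets are equal.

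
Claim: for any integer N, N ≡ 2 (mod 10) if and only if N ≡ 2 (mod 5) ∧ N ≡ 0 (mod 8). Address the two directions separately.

Forward direction. This fails: N = 2 gives 2 ≡ 2 (mod 10) but 2 ≡ 2 (mod 8), so the conjunction on the right does not hold.

Converse. If N ≡ 2 (mod 5) and N ≡ 0 (mod 8), then by the Chinese remainder theorem N ≡ 32 (mod 40). Since 32 ≡ 2 (mod 10) and 10 ∣ 40, we get N ≡ 2 (mod 10).

The forward direction fails; the converse holds.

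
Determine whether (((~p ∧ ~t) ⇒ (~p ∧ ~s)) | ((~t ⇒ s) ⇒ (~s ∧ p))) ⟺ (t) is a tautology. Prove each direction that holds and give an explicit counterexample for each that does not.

[⇒] This fails. Under s = F, t = F, p = F, the left side is true but the right side is false.

[⇐] Assume the antecedent. If s is true, the antecedent forces (s = T, t = T, p = F) or (s = T, t = T, p = T), and the consequent holds there. If s is false, the consequent reduces to true regardless of the other variables. Either way the consequent holds.

Only the converse holds.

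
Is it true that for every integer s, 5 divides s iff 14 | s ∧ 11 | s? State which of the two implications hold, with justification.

Neither implication holds.

(⇒) This fails: take s = 5. Certainly 5 ∣ 5, but 14 ∤ 5.

(⇐) This fails: take s = 154. Both 14 ∣ 154 and 11 ∣ 154, yet 154 is not a multiple of 5 (since 154 = 30·5 + 4), so 5 ∤ 154.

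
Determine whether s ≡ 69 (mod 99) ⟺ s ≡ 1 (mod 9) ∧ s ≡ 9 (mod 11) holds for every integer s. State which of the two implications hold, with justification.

Forward direction. This fails: s = 69 gives 69 ≡ 69 (mod 99) but 69 ≡ 6 (mod 9), so the conjunction on the right does not hold.

Converse. This fails: s = 64 satisfies both congruences on the right (64 ≡ 1 mod 9 and 64 ≡ 9 mod 11) yet 64 ≡ 64 (mod 99), not 69.

Neither direction holds.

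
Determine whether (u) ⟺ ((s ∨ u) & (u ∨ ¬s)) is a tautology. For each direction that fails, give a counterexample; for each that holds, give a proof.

(⇒) Assume the antecedent. If s is true, the antecedent forces (s = T, u = T), and (s ∨ u) & (u ∨ ¬s) holds there. If s is false, the antecedent forces (s = F, u = T), and (s ∨ u) & (u ∨ ¬s) holds there. Either way (s ∨ u) & (u ∨ ¬s) holds.

(⇐) Assume the antecedent. If s is true, the antecedent forces (s = T, u = T), and u holds there. If s is false, the antecedent forces (s = F, u = T), and u holds there. Either way u holds.

Equivalent; both directions hold.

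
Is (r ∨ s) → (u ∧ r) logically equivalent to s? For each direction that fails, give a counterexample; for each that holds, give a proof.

Neither implication holds.

(→) This fails. Under u = F, r = F, s = F, the left side is true but the right side is false.

(←) This fails. Under u = F, r = F, s = T, the left side is false but the right side is true.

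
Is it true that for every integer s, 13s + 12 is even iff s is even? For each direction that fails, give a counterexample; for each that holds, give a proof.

The biconditional holds.

(⟸) Suppose s is even; write s = 2j. Then 13s + 12 = 13·(2j) + 12 = 2·13j + 12, which is even.

(⟹) Suppose 13s + 12 is even. Since 13 is odd, 13s and s have the same parity, so 13s + 12 ≡ s + 12 (mod 2). As 12 is even, 13s + 12 is even exactly when s is even. Thus s is even.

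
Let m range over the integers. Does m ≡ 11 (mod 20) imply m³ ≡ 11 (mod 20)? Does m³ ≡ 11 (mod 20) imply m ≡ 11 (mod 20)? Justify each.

The biconditional holds.

(⇒) Suppose m ≡ 11 (mod 20). Write m = 20j + 11. Then (20j + 11)³ = 8000j³ + 13200j² + 7260j + 1331 = 20(400j³ + 660j² + 363j + 66) + 11, so m³ ≡ 11 (mod 20).

(⇐) Conversely, suppose m³ ≡ 11 (mod 20). The only residue r in {0, …, 19} with r³ ≡ 11 (mod 20) is r = 11, so m ≡ 11 (mod 20).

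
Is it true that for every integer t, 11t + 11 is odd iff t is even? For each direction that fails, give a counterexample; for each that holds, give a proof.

The biconditional holds.

[⇒] Suppose 11t + 11 is odd. Since 11 is odd, 11t and t have the same parity, so 11t + 11 ≡ t + 11 (mod 2). As 11 is odd, 11t + 11 is odd exactly when t is even. Thus t is even.

[⇐] Conversely, suppose t is even; write t = 2j. Then 11t + 11 = 11·(2j) + 11 = 2·11j + 11, which is odd.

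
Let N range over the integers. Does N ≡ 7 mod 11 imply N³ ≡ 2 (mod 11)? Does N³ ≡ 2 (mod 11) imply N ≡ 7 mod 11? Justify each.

(⟸) For the converse, argue contrapositively. If N ≢ 7 (mod 11), then N is congruent to one of 0, 1, 2, 3, 4, 5, 6, 8, 9, 10 modulo 11, and these give N³ ≡ 0, 1, 8, 5, 9, 4, 7, 6, 3, 10 respectively — never 2.

(⟹) Suppose N ≡ 7 mod 11. Write N = 11j + 7. Then (11j + 7)³ = 1331j³ + 2541j² + 1617j + 343 = 11(121j³ + 231j² + 147j + 31) + 2, so N³ ≡ 2 (mod 11).

Equivalent; both directions hold.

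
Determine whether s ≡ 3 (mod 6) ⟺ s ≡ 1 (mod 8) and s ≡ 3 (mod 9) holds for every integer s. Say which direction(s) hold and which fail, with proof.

Forward direction. This fails: s = 33 gives 33 ≡ 3 (mod 6) but 33 ≡ 6 (mod 9), so the conjunction on the right does not hold.

Converse. If s ≡ 1 (mod 8) and s ≡ 3 (mod 9), then by the Chinese remainder theorem s ≡ 57 (mod 72). Since 57 ≡ 3 (mod 6) and 6 ∣ 72, we get s ≡ 3 (mod 6).

Only the reverse direction holds.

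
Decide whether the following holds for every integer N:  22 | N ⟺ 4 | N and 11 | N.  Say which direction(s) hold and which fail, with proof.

Forward direction. This fails: take N = 22. Certainly 22 ∣ 22, but 4 ∤ 22.

Converse. Suppose 4 ∣ N and 11 ∣ N. Any common multiple of 4 and 11 is a multiple of their lcm; here gcd(4, 11) = 1, so lcm(4, 11) = 4·11 = 44, so 44 ∣ N. Since 22 ∣ 44, it follows that 22 ∣ N.

The forward direction fails; the converse holds.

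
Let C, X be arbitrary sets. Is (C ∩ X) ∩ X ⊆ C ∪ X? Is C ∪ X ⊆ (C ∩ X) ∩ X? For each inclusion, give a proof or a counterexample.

Forward inclusion. Let x ∈ (C ∩ X) ∩ X. Then x ∈ C ∩ X, from which x ∈ C ∪ X.

Reverse inclusion. This inclusion fails. Take C = {1}, X = ∅; then 1 ∈ C ∪ X but 1 ∉ (C ∩ X) ∩ X.

(⊆) holds; (⊇) fails.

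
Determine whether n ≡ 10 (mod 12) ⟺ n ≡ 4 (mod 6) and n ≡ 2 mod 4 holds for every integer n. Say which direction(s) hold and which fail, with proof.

Both implications hold.

(⇒) Suppose n ≡ 10 (mod 12); write n = 12j + 10. Since 6 ∣ 12, reducing mod 6 gives n ≡ 10 ≡ 4 (mod 6); since 4 ∣ 12, reducing mod 4 gives n ≡ 10 ≡ 2 (mod 4).

(⇐) Conversely, if n ≡ 4 (mod 6) and n ≡ 2 (mod 4), then by the Chinese remainder theorem n ≡ 10 (mod 12). This is exactly n ≡ 10 (mod 12).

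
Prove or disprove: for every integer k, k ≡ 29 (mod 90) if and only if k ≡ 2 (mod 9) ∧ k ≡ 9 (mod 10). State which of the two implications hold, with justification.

(→) Suppose k ≡ 29 (mod 90); write k = 90j + 29. Since 9 ∣ 90, reducing mod 9 gives k ≡ 29 ≡ 2 (mod 9); since 10 ∣ 90, reducing mod 10 gives k ≡ 29 ≡ 9 (mod 10).

(←) Conversely, if k ≡ 2 (mod 9) and k ≡ 9 (mod 10), then by the Chinese remainder theorem k ≡ 29 (mod 90). This is exactly k ≡ 29 (mod 90).

The biconditional holds.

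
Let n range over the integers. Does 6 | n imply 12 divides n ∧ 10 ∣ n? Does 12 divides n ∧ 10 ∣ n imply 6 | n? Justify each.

Only the converse holds.

(⟹) This fails: take n = 6. Certainly 6 ∣ 6, but 12 ∤ 6.

(⟸) Suppose 12 ∣ n and 10 ∣ n. Any common multiple of 12 and 10 is a multiple of their lcm; here lcm(12, 10) = 12·10/gcd(12, 10) = 120/2 = 60, so 60 ∣ n. Since 6 ∣ 60, it follows that 6 ∣ n.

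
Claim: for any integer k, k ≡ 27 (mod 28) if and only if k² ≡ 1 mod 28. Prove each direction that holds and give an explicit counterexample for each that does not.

(→) Suppose k ≡ 27 (mod 28). Write k = 28j + 27. Then (28j + 27)² = 784j² + 1512j + 729 = 28(28j² + 54j + 26) + 1, so k² ≡ 1 (mod 28).

(←) This fails: take k = 1. Then 1² = 1 ≡ 1 (mod 28), yet 1 ≡ 1 (mod 28), not 27.

Only the forward direction holds.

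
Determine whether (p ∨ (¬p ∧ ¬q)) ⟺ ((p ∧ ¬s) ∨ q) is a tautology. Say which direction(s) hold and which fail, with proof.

(⇒) fails and (⇐) fails.

(⇒) This fails. Under s = F, p = F, q = F, the left side is true but the right side is false.

(⇐) This fails. Under s = F, p = F, q = T, the left side is false but the right side is true.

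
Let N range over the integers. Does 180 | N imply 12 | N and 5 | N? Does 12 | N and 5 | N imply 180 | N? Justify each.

(⟹) If 180 ∣ N, write N = 180q. Since 180 = 15·12, N = 12·(15q), so 12 ∣ N; and since 180 = 36·5, N = 5·(36q), so 5 ∣ N.

(⟸) This fails: take N = 60. Both 12 ∣ 60 and 5 ∣ 60, yet 60 is not a multiple of 180 (since 60 = 0·180 + 60), so 180 ∤ 60.

Only the forward direction holds.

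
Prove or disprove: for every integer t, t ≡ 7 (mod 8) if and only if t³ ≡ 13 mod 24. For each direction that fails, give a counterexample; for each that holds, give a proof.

[⇒] This fails: take t = 7. Then 7 ≡ 7 (mod 8), but 7³ = 343 ≡ 7 (mod 24), not 13.

[⇐] This fails: take t = 13. Then 13³ = 2197 ≡ 13 (mod 24), yet 13 ≡ 5 (mod 8), not 7.

Neither direction holds.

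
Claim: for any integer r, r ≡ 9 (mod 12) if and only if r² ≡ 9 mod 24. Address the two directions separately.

(→) Suppose r ≡ 9 (mod 12). Working modulo 24, r ∈ {9, 21}; for each such r, r² ≡ 9 (mod 24).

(←) This fails: take r = 3. Then 3² = 9 ≡ 9 (mod 24), yet 3 ≡ 3 (mod 12), not 9.

Only the forward direction holds.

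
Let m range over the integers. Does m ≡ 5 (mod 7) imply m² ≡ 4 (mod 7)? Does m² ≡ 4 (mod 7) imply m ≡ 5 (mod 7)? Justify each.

Converse. This fails: take m = 2. Then 2² = 4 ≡ 4 (mod 7), yet 2 ≡ 2 (mod 7), not 5.

Forward direction. Suppose m ≡ 5 (mod 7). Write m = 7j + 5. Then (7j + 5)² = 49j² + 70j + 25 = 7(7j² + 10j + 3) + 4, so m² ≡ 4 (mod 7).

The forward direction holds; the converse fails.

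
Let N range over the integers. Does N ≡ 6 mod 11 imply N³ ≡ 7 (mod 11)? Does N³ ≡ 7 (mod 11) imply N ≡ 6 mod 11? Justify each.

(⟹) Suppose N ≡ 6 mod 11. Write N = 11j + 6. Then (11j + 6)³ = 1331j³ + 2178j² + 1188j + 216 = 11(121j³ + 198j² + 108j + 19) + 7, so N³ ≡ 7 (mod 11).

(⟸) For the converse, argue contrapositively. If N ≢ 6 (mod 11), then N is congruent to one of 0, 1, 2, 3, 4, 5, 7, 8, 9, 10 modulo 11, and these give N³ ≡ 0, 1, 8, 5, 9, 4, 2, 6, 3, 10 respectively — never 7.

Equivalent; both directions hold.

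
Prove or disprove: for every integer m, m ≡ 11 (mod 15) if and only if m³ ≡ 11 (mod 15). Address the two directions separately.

Converse. Suppose m³ ≡ 11 (mod 15). The only residue r in {0, …, 14} with r³ ≡ 11 (mod 15) is r = 11, so m ≡ 11 (mod 15).

Forward direction. Suppose m ≡ 11 (mod 15). Write m = 15j + 11. Then (15j + 11)³ = 3375j³ + 7425j² + 5445j + 1331 = 15(225j³ + 495j² + 363j + 88) + 11, so m³ ≡ 11 (mod 15).

Equivalent; both directions hold.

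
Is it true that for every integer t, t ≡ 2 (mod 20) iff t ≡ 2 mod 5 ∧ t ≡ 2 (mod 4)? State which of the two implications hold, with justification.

Both directions hold.

(⇒) Suppose t ≡ 2 (mod 20); write t = 20j + 2. Since 5 ∣ 20, reducing mod 5 gives t ≡ 2 (mod 5); since 4 ∣ 20, reducing mod 4 gives t ≡ 2 (mod 4).

(⇐) Conversely, if t ≡ 2 (mod 5) and t ≡ 2 (mod 4), then by the Chinese remainder theorem t ≡ 2 (mod 20). This is exactly t ≡ 2 (mod 20).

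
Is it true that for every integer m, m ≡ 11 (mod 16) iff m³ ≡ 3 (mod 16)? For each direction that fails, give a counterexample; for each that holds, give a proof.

(⟹) Suppose m ≡ 11 (mod 16). Write m = 16j + 11. Then (16j + 11)³ = 4096j³ + 8448j² + 5808j + 1331 = 16(256j³ + 528j² + 363j + 83) + 3, so m³ ≡ 3 (mod 16).

(⟸) Conversely, suppose m³ ≡ 3 (mod 16). The only residue r in {0, …, 15} with r³ ≡ 3 (mod 16) is r = 11, so m ≡ 11 (mod 16).

The biconditional holds.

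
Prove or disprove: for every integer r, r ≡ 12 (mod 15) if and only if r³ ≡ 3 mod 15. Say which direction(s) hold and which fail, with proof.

Both directions hold.

[⇒] Suppose r ≡ 12 (mod 15). Write r = 15j + 12. Then (15j + 12)³ = 3375j³ + 8100j² + 6480j + 1728 = 15(225j³ + 540j² + 432j + 115) + 3, so r³ ≡ 3 (mod 15).

[⇐] Conversely, suppose r³ ≡ 3 (mod 15). The only residue r in {0, …, 14} with r³ ≡ 3 (mod 15) is r = 12, so r ≡ 12 (mod 15).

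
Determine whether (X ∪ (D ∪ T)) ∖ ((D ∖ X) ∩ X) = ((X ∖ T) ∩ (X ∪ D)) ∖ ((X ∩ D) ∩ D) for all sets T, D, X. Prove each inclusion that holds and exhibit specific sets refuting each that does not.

The sets are not equal: only the reverse inclusion holds.

Forward inclusion. This inclusion fails. Take T = {1}, D = ∅, X = ∅; then 1 ∈ (X ∪ (D ∪ T)) ∖ ((D ∖ X) ∩ X) but 1 ∉ ((X ∖ T) ∩ (X ∪ D)) ∖ ((X ∩ D) ∩ D).

Reverse inclusion. Let x ∈ ((X ∖ T) ∩ (X ∪ D)) ∖ ((X ∩ D) ∩ D). Then x ∈ X and x ∉ T, D, from which x ∈ (X ∪ (D ∪ T)) ∖ ((D ∖ X) ∩ X).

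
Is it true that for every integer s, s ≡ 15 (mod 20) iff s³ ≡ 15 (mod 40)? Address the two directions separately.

(⇒) This fails: take s = 35. Then 35 ≡ 15 (mod 20), but 35³ = 42875 ≡ 35 (mod 40), not 15.

(⇐) Conversely, the residues r modulo 40 with r³ ≡ 15 (mod 40) are exactly {15}, and each is ≡ 15 (mod 20).

(⇒) fails; (⇐) holds.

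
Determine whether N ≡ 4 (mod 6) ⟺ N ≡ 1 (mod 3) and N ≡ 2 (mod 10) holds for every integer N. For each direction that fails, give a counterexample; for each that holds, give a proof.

(→) This fails: N = 4 gives 4 ≡ 4 (mod 6) but 4 ≡ 4 (mod 10), so the conjunction on the right does not hold.

(←) Conversely, if N ≡ 1 (mod 3) and N ≡ 2 (mod 10), then by the Chinese remainder theorem N ≡ 22 (mod 30). Since 22 ≡ 4 (mod 6) and 6 ∣ 30, we get N ≡ 4 (mod 6).

(⇒) fails; (⇐) holds.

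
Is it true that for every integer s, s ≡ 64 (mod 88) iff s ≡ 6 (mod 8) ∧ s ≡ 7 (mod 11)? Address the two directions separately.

Both directions fail.

(⇒) This fails: s = 64 gives 64 ≡ 64 (mod 88) but 64 ≡ 0 (mod 8), so the conjunction on the right does not hold.

(⇐) This fails: s = 62 satisfies both congruences on the right (62 ≡ 6 mod 8 and 62 ≡ 7 mod 11) yet 62 ≡ 62 (mod 88), not 64.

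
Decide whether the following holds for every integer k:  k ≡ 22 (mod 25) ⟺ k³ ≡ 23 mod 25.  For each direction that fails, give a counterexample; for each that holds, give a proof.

(→) Suppose k ≡ 22 (mod 25). Write k = 25j + 22. Then (25j + 22)³ = 15625j³ + 41250j² + 36300j + 10648 = 25(625j³ + 1650j² + 1452j + 425) + 23, so k³ ≡ 23 (mod 25).

(←) Conversely, suppose k³ ≡ 23 (mod 25). The only residue r in {0, …, 24} with r³ ≡ 23 (mod 25) is r = 22, so k ≡ 22 (mod 25).

Both directions hold.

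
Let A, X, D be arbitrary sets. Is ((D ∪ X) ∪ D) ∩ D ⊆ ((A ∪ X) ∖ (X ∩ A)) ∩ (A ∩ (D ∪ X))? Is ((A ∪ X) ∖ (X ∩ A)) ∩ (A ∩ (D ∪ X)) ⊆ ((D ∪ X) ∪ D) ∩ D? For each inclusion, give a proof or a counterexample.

Reverse inclusion. Let x ∈ ((A ∪ X) ∖ (X ∩ A)) ∩ (A ∩ (D ∪ X)). Then x ∈ A ∩ D and x ∉ X, from which x ∈ ((D ∪ X) ∪ D) ∩ D.

Forward inclusion. This inclusion fails. Take A = ∅, X = ∅, D = {1}; then 1 ∈ ((D ∪ X) ∪ D) ∩ D but 1 ∉ ((A ∪ X) ∖ (X ∩ A)) ∩ (A ∩ (D ∪ X)).

(⊆) fails; (⊇) holds.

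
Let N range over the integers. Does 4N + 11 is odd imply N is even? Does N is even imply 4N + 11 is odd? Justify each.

[⇒] This fails: take N = 3. Then 4N + 11 = 23, which is odd, yet N = 3 is odd, not even.

[⇐] Suppose N is even. Since 4 is even, 4N is even for every N, so 4N + 11 has the same parity as 11, which is odd. Hence 4N + 11 is odd.

Only the converse holds.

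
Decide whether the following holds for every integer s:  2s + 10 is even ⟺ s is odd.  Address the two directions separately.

Not equivalent: only (⇐) holds.

(⟹) This fails: take s = 2. Then 2s + 10 = 14, which is even, yet s = 2 is even, not odd.

(⟸) Suppose s is odd. Since 2 is even, 2s is even for every s, so 2s + 10 has the same parity as 10, which is even. Hence 2s + 10 is even.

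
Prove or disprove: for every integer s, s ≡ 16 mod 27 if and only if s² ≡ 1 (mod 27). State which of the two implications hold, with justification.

(⇒) fails and (⇐) fails.

(→) This fails: take s = 16. Then 16 ≡ 16 (mod 27), but 16² = 256 ≡ 13 (mod 27), not 1.

(←) This fails: take s = 1. Then 1² = 1 ≡ 1 (mod 27), yet 1 ≡ 1 (mod 27), not 16.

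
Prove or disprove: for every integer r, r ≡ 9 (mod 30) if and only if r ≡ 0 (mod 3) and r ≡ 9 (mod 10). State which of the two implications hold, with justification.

(⟸) If r ≡ 0 (mod 3) and r ≡ 9 (mod 10), then by the Chinese remainder theorem r ≡ 9 (mod 30). This is exactly r ≡ 9 (mod 30).

(⟹) Suppose r ≡ 9 (mod 30); write r = 30j + 9. Since 3 ∣ 30, reducing mod 3 gives r ≡ 9 ≡ 0 (mod 3); since 10 ∣ 30, reducing mod 10 gives r ≡ 9 (mod 10).

Both directions hold; the statement is true.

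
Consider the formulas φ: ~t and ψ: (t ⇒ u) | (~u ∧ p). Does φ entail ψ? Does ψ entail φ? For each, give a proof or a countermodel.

(⟸) This fails. Under t = T, u = T, p = F, the left side is false but the right side is true.

(⟹) Assume the antecedent. If t is true, the antecedent cannot hold. If t is false, (t ⇒ u) | (~u ∧ p) reduces to true regardless of the other variables. Either way (t ⇒ u) | (~u ∧ p) holds.

(⇒) holds; (⇐) fails.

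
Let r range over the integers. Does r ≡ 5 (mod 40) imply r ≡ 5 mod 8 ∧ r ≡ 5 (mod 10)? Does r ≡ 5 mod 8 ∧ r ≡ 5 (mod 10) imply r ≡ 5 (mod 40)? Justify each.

Both implications hold.

(⟸) If r ≡ 5 (mod 8) and r ≡ 5 (mod 10), then by the Chinese remainder theorem r ≡ 5 (mod 40). This is exactly r ≡ 5 (mod 40).

(⟹) Suppose r ≡ 5 (mod 40); write r = 40j + 5. Since 8 ∣ 40, reducing mod 8 gives r ≡ 5 (mod 8); since 10 ∣ 40, reducing mod 10 gives r ≡ 5 (mod 10).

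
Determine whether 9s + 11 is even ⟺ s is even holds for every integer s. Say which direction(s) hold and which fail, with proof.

Neither implication holds.

Forward direction. This fails: s = 5 gives 9s + 11 = 56, which is even, but 5 is odd, not even.

Converse. This also fails: s = 6 is even, but 9s + 11 = 65 is odd, not even.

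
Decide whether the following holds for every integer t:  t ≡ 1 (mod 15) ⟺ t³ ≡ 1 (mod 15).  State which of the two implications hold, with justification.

Equivalent; both directions hold.

(⟸) Suppose t³ ≡ 1 (mod 15). The only residue r in {0, …, 14} with r³ ≡ 1 (mod 15) is r = 1, so t ≡ 1 (mod 15).

(⟹) Suppose t ≡ 1 (mod 15). Write t = 15j + 1. Then (15j + 1)³ = 3375j³ + 675j² + 45j + 1 = 15(225j³ + 45j² + 3j) + 1, so t³ ≡ 1 (mod 15).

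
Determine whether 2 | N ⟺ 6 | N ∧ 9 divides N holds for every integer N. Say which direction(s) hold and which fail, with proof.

(⟸) Suppose 6 ∣ N and 9 ∣ N. Any common multiple of 6 and 9 is a multiple of their lcm; here lcm(6, 9) = 6·9/gcd(6, 9) = 54/3 = 18, so 18 ∣ N. Since 2 ∣ 18, it follows that 2 ∣ N.

(⟹) This fails: take N = 2. Certainly 2 ∣ 2, but 6 ∤ 2.

Only the converse holds.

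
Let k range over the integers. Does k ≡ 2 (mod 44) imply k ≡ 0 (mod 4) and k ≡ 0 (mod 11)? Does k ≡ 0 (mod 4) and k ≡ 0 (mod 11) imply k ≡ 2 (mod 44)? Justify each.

Both directions fail.

[⇒] This fails: k = 2 gives 2 ≡ 2 (mod 44) but 2 ≡ 2 (mod 4), so the conjunction on the right does not hold.

[⇐] This fails: k = 0 satisfies both congruences on the right (0 ≡ 0 mod 4 and 0 ≡ 0 mod 11) yet 0 ≡ 0 (mod 44), not 2.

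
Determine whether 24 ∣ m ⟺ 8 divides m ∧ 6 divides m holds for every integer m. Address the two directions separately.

The biconditional holds.

Forward direction. If 24 ∣ m, write m = 24q. Since 24 = 3·8, m = 8·(3q), so 8 ∣ m; and since 24 = 4·6, m = 6·(4q), so 6 ∣ m.

Converse. Suppose 8 ∣ m and 6 ∣ m. Any common multiple of 8 and 6 is a multiple of their lcm; here lcm(8, 6) = 8·6/gcd(8, 6) = 48/2 = 24, so 24 ∣ m.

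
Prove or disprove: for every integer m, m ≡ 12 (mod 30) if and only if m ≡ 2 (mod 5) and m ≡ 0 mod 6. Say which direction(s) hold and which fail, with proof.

Forward direction. Suppose m ≡ 12 (mod 30); write m = 30j + 12. Since 5 ∣ 30, reducing mod 5 gives m ≡ 12 ≡ 2 (mod 5); since 6 ∣ 30, reducing mod 6 gives m ≡ 12 ≡ 0 (mod 6).

Converse. If m ≡ 2 (mod 5) and m ≡ 0 (mod 6), then by the Chinese remainder theorem m ≡ 12 (mod 30). This is exactly m ≡ 12 (mod 30).

The biconditional holds.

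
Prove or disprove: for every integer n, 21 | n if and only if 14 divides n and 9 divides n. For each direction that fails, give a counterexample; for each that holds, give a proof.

(⇒) fails; (⇐) holds.

(⇐) Suppose 14 ∣ n and 9 ∣ n. Any common multiple of 14 and 9 is a multiple of their lcm; here gcd(14, 9) = 1, so lcm(14, 9) = 14·9 = 126, so 126 ∣ n. Since 21 ∣ 126, it follows that 21 ∣ n.

(⇒) This fails: take n = 21. Certainly 21 ∣ 21, but 14 ∤ 21.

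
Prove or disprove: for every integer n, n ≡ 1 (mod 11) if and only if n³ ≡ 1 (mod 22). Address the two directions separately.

[⇒] This fails: take n = 12. Then 12 ≡ 1 (mod 11), but 12³ = 1728 ≡ 12 (mod 22), not 1.

[⇐] Conversely, the residues r modulo 22 with r³ ≡ 1 (mod 22) are exactly {1}, and each is ≡ 1 (mod 11).

The forward direction fails; the converse holds.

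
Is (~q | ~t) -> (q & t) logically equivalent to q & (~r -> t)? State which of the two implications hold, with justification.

Not equivalent: only (⇒) holds.

(←) This fails. Under q = T, t = F, r = T, the left side is false but the right side is true.

(→) Assume the antecedent. If q is true, the antecedent forces (q = T, t = T, r = F) or (q = T, t = T, r = T), and q & (~r -> t) holds there. If q is false, the antecedent cannot hold. Either way q & (~r -> t) holds.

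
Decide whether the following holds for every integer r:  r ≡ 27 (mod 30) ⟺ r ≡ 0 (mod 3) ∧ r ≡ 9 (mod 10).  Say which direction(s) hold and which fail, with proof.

(⇒) fails and (⇐) fails.

(⟹) This fails: r = 27 gives 27 ≡ 27 (mod 30) but 27 ≡ 7 (mod 10), so the conjunction on the right does not hold.

(⟸) This fails: r = 9 satisfies both congruences on the right (9 ≡ 0 mod 3 and 9 ≡ 9 mod 10) yet 9 ≡ 9 (mod 30), not 27.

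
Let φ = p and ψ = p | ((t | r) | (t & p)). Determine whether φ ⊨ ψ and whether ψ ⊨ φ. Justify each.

(→) Assume the antecedent. If r is true, p | ((t | r) | (t & p)) reduces to true regardless of the other variables. If r is false, the antecedent forces (r = F, t = F, p = T) or (r = F, t = T, p = T), and p | ((t | r) | (t & p)) holds there. Either way p | ((t | r) | (t & p)) holds.

(←) This fails. Under r = T, t = F, p = F, the left side is false but the right side is true.

(⇒) holds; (⇐) fails.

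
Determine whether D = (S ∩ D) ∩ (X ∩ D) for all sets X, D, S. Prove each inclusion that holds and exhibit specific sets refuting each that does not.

(⟹) This inclusion fails. Take X = ∅, D = {1}, S = ∅; then 1 ∈ D but 1 ∉ (S ∩ D) ∩ (X ∩ D).

(⟸) Let x ∈ (S ∩ D) ∩ (X ∩ D). Then x ∈ X ∩ D ∩ S, from which x ∈ D.

(⊆) fails; (⊇) holds.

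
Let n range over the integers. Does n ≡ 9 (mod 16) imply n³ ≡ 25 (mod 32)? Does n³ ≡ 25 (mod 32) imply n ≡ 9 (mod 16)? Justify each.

[⇒] This fails: take n = 25. Then 25 ≡ 9 (mod 16), but 25³ = 15625 ≡ 9 (mod 32), not 25.

[⇐] Conversely, the residues r modulo 32 with r³ ≡ 25 (mod 32) are exactly {9}, and each is ≡ 9 (mod 16).

The forward direction fails; the converse holds.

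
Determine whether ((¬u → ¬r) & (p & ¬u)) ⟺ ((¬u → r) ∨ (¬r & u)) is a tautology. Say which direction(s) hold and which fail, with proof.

Forward direction. This fails. Under r = F, p = T, u = F, the left side is true but the right side is false.

Converse. This fails. Under r = T, p = F, u = F, the left side is false but the right side is true.

Both directions fail.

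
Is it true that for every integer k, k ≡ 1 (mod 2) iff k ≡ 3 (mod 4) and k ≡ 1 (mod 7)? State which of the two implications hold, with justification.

Not equivalent: only (⇐) holds.

(⇒) This fails: k = 1 gives 1 ≡ 1 (mod 2) but 1 ≡ 1 (mod 4), so the conjunction on the right does not hold.

(⇐) Conversely, if k ≡ 3 (mod 4) and k ≡ 1 (mod 7), then by the Chinese remainder theorem k ≡ 15 (mod 28). Since 15 ≡ 1 (mod 2) and 2 ∣ 28, we get k ≡ 1 (mod 2).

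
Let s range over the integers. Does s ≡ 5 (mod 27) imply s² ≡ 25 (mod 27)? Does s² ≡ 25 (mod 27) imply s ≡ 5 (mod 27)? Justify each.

Forward direction. Suppose s ≡ 5 (mod 27). Write s = 27j + 5. Then (27j + 5)² = 729j² + 270j + 25 = 27(27j² + 10j) + 25, so s² ≡ 25 (mod 27).

Converse. This fails: take s = 22. Then 22² = 484 ≡ 25 (mod 27), yet 22 ≡ 22 (mod 27), not 5.

The forward direction holds; the converse fails.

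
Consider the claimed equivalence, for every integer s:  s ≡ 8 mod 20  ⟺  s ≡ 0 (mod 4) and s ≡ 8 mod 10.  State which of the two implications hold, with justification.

Both implications hold.

(←) If s ≡ 0 (mod 4) and s ≡ 8 (mod 10), then by the Chinese remainder theorem s ≡ 8 (mod 20). This is exactly s ≡ 8 (mod 20).

(→) Suppose s ≡ 8 (mod 20); write s = 20j + 8. Since 4 ∣ 20, reducing mod 4 gives s ≡ 8 ≡ 0 (mod 4); since 10 ∣ 20, reducing mod 10 gives s ≡ 8 (mod 10).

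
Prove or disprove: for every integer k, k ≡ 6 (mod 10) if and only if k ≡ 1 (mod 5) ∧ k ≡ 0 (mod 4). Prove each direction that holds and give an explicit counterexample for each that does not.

Only the converse holds.

(⇐) If k ≡ 1 (mod 5) and k ≡ 0 (mod 4), then by the Chinese remainder theorem k ≡ 16 (mod 20). Since 16 ≡ 6 (mod 10) and 10 ∣ 20, we get k ≡ 6 (mod 10).

(⇒) This fails: k = 6 gives 6 ≡ 6 (mod 10) but 6 ≡ 2 (mod 4), so the conjunction on the right does not hold.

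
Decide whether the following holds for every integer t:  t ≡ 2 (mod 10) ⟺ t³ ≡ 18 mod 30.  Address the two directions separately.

Forward direction. This fails: take t = 2. Then 2 ≡ 2 (mod 10), but 2³ = 8 ≡ 8 (mod 30), not 18.

Converse. The residues r modulo 30 with r³ ≡ 18 (mod 30) are exactly {12}, and each is ≡ 2 (mod 10).

The forward direction fails; the converse holds.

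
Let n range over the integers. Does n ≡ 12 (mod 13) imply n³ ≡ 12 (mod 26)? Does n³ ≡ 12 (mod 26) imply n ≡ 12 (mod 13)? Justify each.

(⟹) This fails: take n = 25. Then 25 ≡ 12 (mod 13), but 25³ = 15625 ≡ 25 (mod 26), not 12.

(⟸) This fails: take n = 4. Then 4³ = 64 ≡ 12 (mod 26), yet 4 ≡ 4 (mod 13), not 12.

Neither direction holds.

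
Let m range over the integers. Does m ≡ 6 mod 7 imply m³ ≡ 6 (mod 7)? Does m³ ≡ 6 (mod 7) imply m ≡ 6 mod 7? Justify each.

(⇒) Suppose m ≡ 6 mod 7. Write m = 7j + 6. Then (7j + 6)³ = 343j³ + 882j² + 756j + 216 = 7(49j³ + 126j² + 108j + 30) + 6, so m³ ≡ 6 (mod 7).

(⇐) This fails: take m = 3. Then 3³ = 27 ≡ 6 (mod 7), yet 3 ≡ 3 (mod 7), not 6.

(⇒) holds; (⇐) fails.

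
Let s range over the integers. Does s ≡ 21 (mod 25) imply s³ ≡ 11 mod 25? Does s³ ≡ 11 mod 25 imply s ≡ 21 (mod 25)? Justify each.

(⟹) Suppose s ≡ 21 (mod 25). Write s = 25j + 21. Then (25j + 21)³ = 15625j³ + 39375j² + 33075j + 9261 = 25(625j³ + 1575j² + 1323j + 370) + 11, so s³ ≡ 11 (mod 25).

(⟸) Conversely, suppose s³ ≡ 11 (mod 25). The only residue r in {0, …, 24} with r³ ≡ 11 (mod 25) is r = 21, so s ≡ 21 (mod 25).

Both directions hold.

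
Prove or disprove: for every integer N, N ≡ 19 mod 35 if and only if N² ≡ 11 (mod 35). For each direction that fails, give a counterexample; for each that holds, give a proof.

Forward direction. Suppose N ≡ 19 mod 35. Write N = 35j + 19. Then (35j + 19)² = 1225j² + 1330j + 361 = 35(35j² + 38j + 10) + 11, so N² ≡ 11 (mod 35).

Converse. This fails: take N = 9. Then 9² = 81 ≡ 11 (mod 35), yet 9 ≡ 9 (mod 35), not 19.

Only the forward direction holds.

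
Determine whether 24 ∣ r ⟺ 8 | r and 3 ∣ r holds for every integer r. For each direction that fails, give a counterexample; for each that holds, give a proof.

[⇒] If 24 ∣ r, write r = 24q. Since 24 = 3·8, r = 8·(3q), so 8 ∣ r; and since 24 = 8·3, r = 3·(8q), so 3 ∣ r.

[⇐] Suppose 8 ∣ r and 3 ∣ r. Any common multiple of 8 and 3 is a multiple of their lcm; here gcd(8, 3) = 1, so lcm(8, 3) = 8·3 = 24, so 24 ∣ r.

Both implications hold.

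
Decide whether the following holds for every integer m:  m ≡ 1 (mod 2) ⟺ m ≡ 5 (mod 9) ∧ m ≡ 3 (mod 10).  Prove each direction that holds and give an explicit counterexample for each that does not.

Forward direction. This fails: m = 1 gives 1 ≡ 1 (mod 2) but 1 ≡ 1 (mod 9), so the conjunction on the right does not hold.

Converse. If m ≡ 5 (mod 9) and m ≡ 3 (mod 10), then by the Chinese remainder theorem m ≡ 23 (mod 90). Since 23 ≡ 1 (mod 2) and 2 ∣ 90, we get m ≡ 1 (mod 2).

Not equivalent: only (⇐) holds.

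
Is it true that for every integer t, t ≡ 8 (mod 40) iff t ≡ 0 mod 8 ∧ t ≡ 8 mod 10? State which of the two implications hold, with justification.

(→) Suppose t ≡ 8 (mod 40); write t = 40j + 8. Since 8 ∣ 40, reducing mod 8 gives t ≡ 8 ≡ 0 (mod 8); since 10 ∣ 40, reducing mod 10 gives t ≡ 8 (mod 10).

(←) Conversely, if t ≡ 0 (mod 8) and t ≡ 8 (mod 10), then by the Chinese remainder theorem t ≡ 8 (mod 40). This is exactly t ≡ 8 (mod 40).

Both implications hold.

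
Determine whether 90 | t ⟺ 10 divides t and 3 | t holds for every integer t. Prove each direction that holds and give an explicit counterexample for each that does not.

The forward direction holds; the converse fails.

(→) If 90 ∣ t, write t = 90q. Since 90 = 9·10, t = 10·(9q), so 10 ∣ t; and since 90 = 30·3, t = 3·(30q), so 3 ∣ t.

(←) This fails: take t = 30. Both 10 ∣ 30 and 3 ∣ 30, yet 30 is not a multiple of 90 (since 30 = 0·90 + 30), so 90 ∤ 30.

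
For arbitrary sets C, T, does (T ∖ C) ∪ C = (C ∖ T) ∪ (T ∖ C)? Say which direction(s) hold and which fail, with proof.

The sets are not equal: only the reverse inclusion holds.

(⊇) Let x ∈ (C ∖ T) ∪ (T ∖ C). Then either x ∈ C and x ∉ T; or x ∈ T and x ∉ C. In each case x ∈ (T ∖ C) ∪ C, so (C ∖ T) ∪ (T ∖ C) ⊆ (T ∖ C) ∪ C.

(⊆) This inclusion fails. Take C = {1}, T = {1}; then 1 ∈ (T ∖ C) ∪ C but 1 ∉ (C ∖ T) ∪ (T ∖ C).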